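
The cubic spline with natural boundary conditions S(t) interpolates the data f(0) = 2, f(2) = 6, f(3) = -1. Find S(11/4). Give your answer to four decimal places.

1.1016

Write σ_i for S''(x_i). With h_i = 2, 1 and divided differences Δ_i = 2, -7, the continuity of S' gives the tridiagonal system
  2·σ_0 + 6·σ_1 + 1·σ_2 = 6(Δ_1 - Δ_0) = -54
Natural end conditions: σ_0 = σ_2 = 0.
Forward elimination and back-substitution give σ_0 = 0, σ_1 = -9, σ_2 = 0.
On [2, 3], S(t) = 6 - 4·(t - 2) - 9/2·(t - 2)² + 3/2·(t - 2)³.
With (t - 2) = 3/4: S(11/4) = 141/128.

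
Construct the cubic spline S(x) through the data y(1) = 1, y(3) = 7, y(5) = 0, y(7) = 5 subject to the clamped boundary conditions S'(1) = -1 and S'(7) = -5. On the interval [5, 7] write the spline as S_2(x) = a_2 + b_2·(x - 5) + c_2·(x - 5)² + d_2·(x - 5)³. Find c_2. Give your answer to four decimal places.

With M_i denoting the second derivative at x_i, h_i = 2, 2, 2, and Δ_i = (y_(i+1) − y_i)/h_i = 3, -7/2, 5/2:
  2·M_0 + 8·M_1 + 2·M_2 = 6(Δ_1 - Δ_0) = -39
  2·M_1 + 8·M_2 + 2·M_3 = 6(Δ_2 - Δ_1) = 36
Clamped end conditions give two more equations: 2h_0·M_0 + h_0·M_1 = 6(Δ_0 - S'(1)) = 24 and h_2·M_2 + 2h_2·M_3 = 6(S'(7) - Δ_2) = -45.
Solving the tridiagonal system: M_0 = 169/15, M_1 = -158/15, M_2 = 341/30, M_3 = -254/15.
On [5, 7], with S_2(x) = a_2 + b_2·(x - 5) + c_2·(x - 5)² + d_2·(x - 5)³: c_2 = M_2/2 = 341/60, d_2 = (M_3 - M_2)/(6h_2) = -283/120, b_2 = Δ_2 - h_2(2M_2 + M_3)/6 = 17/30.

5.6833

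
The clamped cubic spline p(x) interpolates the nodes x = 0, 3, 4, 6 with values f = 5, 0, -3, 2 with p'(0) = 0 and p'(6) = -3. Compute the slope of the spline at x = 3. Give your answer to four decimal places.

-4.0357

Let M_i = p''(x_i). Step sizes h_i = 3, 1, 2; slopes of the chords Δ_i = (y_(i+1) - y_i)/h_i = -5/3, -3, 5/2.
  3·M_0 + 8·M_1 + 1·M_2 = 6(Δ_1 - Δ_0) = -8
  1·M_1 + 6·M_2 + 2·M_3 = 6(Δ_2 - Δ_1) = 33
Clamped end conditions give two more equations: 2h_0·M_0 + h_0·M_1 = 6(Δ_0 - p'(0)) = -10 and h_2·M_2 + 2h_2·M_3 = 6(p'(6) - Δ_2) = -33.
Forward elimination and back-substitution give M_0 = -9/14, M_1 = -43/21, M_2 = 433/42, M_3 = -563/42.
On [3, 4], p'(x) = b_1 + 2c_1·(x - 3) + 3d_1·(x - 3)² with b_1 = Δ_1 - h_1(2M_1 + M_2)/6 = -113/28, c_1 = M_1/2 = -43/42, d_1 = (M_2 - M_1)/(6h_1) = 173/84. So p'(3) = -113/28.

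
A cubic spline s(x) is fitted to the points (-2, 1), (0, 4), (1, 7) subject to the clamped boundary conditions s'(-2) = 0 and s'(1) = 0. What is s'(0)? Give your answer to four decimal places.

Let M_i = s''(x_i). Step sizes h_i = 2, 1; slopes of the chords Δ_i = (y_(i+1) - y_i)/h_i = 3/2, 3.
  2·M_0 + 6·M_1 + 1·M_2 = 6(Δ_1 - Δ_0) = 9
Clamped end conditions give two more equations: 2h_0·M_0 + h_0·M_1 = 6(Δ_0 - s'(-2)) = 9 and h_1·M_1 + 2h_1·M_2 = 6(s'(1) - Δ_1) = -18.
Forward elimination and back-substitution give M_0 = 3/4, M_1 = 3, M_2 = -21/2.
On [0, 1], s'(x) = b_1 + 2c_1·x + 3d_1·x² with b_1 = Δ_1 - h_1(2M_1 + M_2)/6 = 15/4, c_1 = M_1/2 = 3/2, d_1 = (M_2 - M_1)/(6h_1) = -9/4. So s'(0) = 15/4.

3.7500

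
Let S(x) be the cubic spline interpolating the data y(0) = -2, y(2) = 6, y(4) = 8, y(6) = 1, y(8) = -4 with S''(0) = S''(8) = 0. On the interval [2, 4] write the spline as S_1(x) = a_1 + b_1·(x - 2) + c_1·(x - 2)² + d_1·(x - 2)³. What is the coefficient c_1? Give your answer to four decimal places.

Write σ_i for S''(x_i). With h_i = 2, 2, 2, 2 and divided differences Δ_i = 4, 1, -7/2, -5/2, the continuity of S' gives the tridiagonal system
  2·σ_0 + 8·σ_1 + 2·σ_2 = 6(Δ_1 - Δ_0) = -18
  2·σ_1 + 8·σ_2 + 2·σ_3 = 6(Δ_2 - Δ_1) = -27
  2·σ_2 + 8·σ_3 + 2·σ_4 = 6(Δ_3 - Δ_2) = 6
Natural end conditions: σ_0 = σ_4 = 0.
Solving the tridiagonal system: σ_0 = 0, σ_1 = -39/28, σ_2 = -24/7, σ_3 = 45/28, σ_4 = 0.
On [2, 4], with S_1(x) = a_1 + b_1·(x - 2) + c_1·(x - 2)² + d_1·(x - 2)³: c_1 = σ_1/2 = -39/56, d_1 = (σ_2 - σ_1)/(6h_1) = -19/112, b_1 = Δ_1 - h_1(2σ_1 + σ_2)/6 = 43/14.

-0.6964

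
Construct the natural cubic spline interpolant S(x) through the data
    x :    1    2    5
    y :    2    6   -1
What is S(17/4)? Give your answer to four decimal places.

Let M_i = S''(x_i). Step sizes h_i = 1, 3; slopes of the chords Δ_i = (y_(i+1) - y_i)/h_i = 4, -7/3.
  1·M_0 + 8·M_1 + 3·M_2 = 6(Δ_1 - Δ_0) = -38
Natural end conditions: M_0 = M_2 = 0.
Solving: M_0 = 0, M_1 = -19/4, M_2 = 0.
On [2, 5], S(x) = 6 + 29/12·(x - 2) - 19/8·(x - 2)² + 19/72·(x - 2)³.
With (x - 2) = 9/4: S(17/4) = 1239/512.

2.4199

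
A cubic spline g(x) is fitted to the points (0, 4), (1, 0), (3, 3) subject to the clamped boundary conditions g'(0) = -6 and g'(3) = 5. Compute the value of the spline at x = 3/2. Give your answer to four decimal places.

-0.5859

Let M_i = g''(x_i). Step sizes h_i = 1, 2; slopes of the chords Δ_i = (y_(i+1) - y_i)/h_i = -4, 3/2.
  1·M_0 + 6·M_1 + 2·M_2 = 6(Δ_1 - Δ_0) = 33
Clamped end conditions give two more equations: 2h_0·M_0 + h_0·M_1 = 6(Δ_0 - g'(0)) = 12 and h_1·M_1 + 2h_1·M_2 = 6(g'(3) - Δ_1) = 21.
Hence M_0 = 25/6, M_1 = 11/3, M_2 = 41/12.
On [1, 3], g(x) = 0 - 25/12·(x - 1) + 11/6·(x - 1)² - 1/48·(x - 1)³.
With (x - 1) = 1/2: g(3/2) = -75/128.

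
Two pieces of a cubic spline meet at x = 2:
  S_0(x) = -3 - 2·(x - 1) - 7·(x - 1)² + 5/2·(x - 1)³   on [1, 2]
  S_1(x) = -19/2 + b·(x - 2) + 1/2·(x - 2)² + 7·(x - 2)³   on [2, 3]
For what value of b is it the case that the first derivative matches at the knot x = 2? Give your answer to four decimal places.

S_0'(x) = -2 - 14·(x - 1) + 15/2·(x - 1)², so S_0'(2) = -17/2. On the right, S_1'(2) = b, so b = -17/2.

-8.5000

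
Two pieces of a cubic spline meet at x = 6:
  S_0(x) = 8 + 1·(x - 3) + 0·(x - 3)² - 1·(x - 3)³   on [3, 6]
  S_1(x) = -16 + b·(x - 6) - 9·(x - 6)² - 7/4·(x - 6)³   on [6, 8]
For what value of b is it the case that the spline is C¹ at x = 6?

-26

S_0'(x) = 1 + 0·(x - 3) - 3·(x - 3)², so S_0'(6) = -26. On the right, S_1'(6) = b, so b = -26.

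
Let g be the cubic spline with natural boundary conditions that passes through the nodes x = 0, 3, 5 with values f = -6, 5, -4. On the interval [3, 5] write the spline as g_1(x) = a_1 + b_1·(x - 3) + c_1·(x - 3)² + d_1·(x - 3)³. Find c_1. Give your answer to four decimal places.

With M_i denoting the second derivative at x_i, h_i = 3, 2, and Δ_i = (y_(i+1) − y_i)/h_i = 11/3, -9/2:
  3·M_0 + 10·M_1 + 2·M_2 = 6(Δ_1 - Δ_0) = -49
Natural end conditions: M_0 = M_2 = 0.
Solving the tridiagonal system: M_0 = 0, M_1 = -49/10, M_2 = 0.
On [3, 5], with g_1(x) = a_1 + b_1·(x - 3) + c_1·(x - 3)² + d_1·(x - 3)³: c_1 = M_1/2 = -49/20, d_1 = (M_2 - M_1)/(6h_1) = 49/120, b_1 = Δ_1 - h_1(2M_1 + M_2)/6 = -37/30.

-2.4500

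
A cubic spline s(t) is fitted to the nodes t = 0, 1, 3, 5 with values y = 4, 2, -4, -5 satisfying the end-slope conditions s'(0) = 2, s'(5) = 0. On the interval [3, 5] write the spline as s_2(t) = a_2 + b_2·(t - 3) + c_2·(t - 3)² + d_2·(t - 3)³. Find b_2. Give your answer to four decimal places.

Let m_i = s''(x_i). Step sizes h_i = 1, 2, 2; slopes of the chords Δ_i = (y_(i+1) - y_i)/h_i = -2, -3, -1/2.
  1·m_0 + 6·m_1 + 2·m_2 = 6(Δ_1 - Δ_0) = -6
  2·m_1 + 8·m_2 + 2·m_3 = 6(Δ_2 - Δ_1) = 15
Clamped end conditions give two more equations: 2h_0·m_0 + h_0·m_1 = 6(Δ_0 - s'(0)) = -24 and h_2·m_2 + 2h_2·m_3 = 6(s'(5) - Δ_2) = 3.
Solving: m_0 = -281/23, m_1 = 10/23, m_2 = 83/46, m_3 = -7/46.
On [3, 5], with s_2(t) = a_2 + b_2·(t - 3) + c_2·(t - 3)² + d_2·(t - 3)³: c_2 = m_2/2 = 83/92, d_2 = (m_3 - m_2)/(6h_2) = -15/92, b_2 = Δ_2 - h_2(2m_2 + m_3)/6 = -38/23.

-1.6522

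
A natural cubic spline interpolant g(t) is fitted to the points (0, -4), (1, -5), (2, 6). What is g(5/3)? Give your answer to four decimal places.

Let M_i = g''(x_i). Step sizes h_i = 1, 1; slopes of the chords Δ_i = (y_(i+1) - y_i)/h_i = -1, 11.
  1·M_0 + 4·M_1 + 1·M_2 = 6(Δ_1 - Δ_0) = 72
Natural end conditions: M_0 = M_2 = 0.
Solving: M_0 = 0, M_1 = 18, M_2 = 0.
On [1, 2], g(t) = -5 + 5·(t - 1) + 9·(t - 1)² - 3·(t - 1)³.
With (t - 1) = 2/3: g(5/3) = 13/9.

1.4444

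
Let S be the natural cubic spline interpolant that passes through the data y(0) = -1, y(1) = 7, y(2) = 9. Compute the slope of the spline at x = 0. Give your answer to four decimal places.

Write σ_i for S''(x_i). With h_i = 1, 1 and divided differences Δ_i = 8, 2, the continuity of S' gives the tridiagonal system
  1·σ_0 + 4·σ_1 + 1·σ_2 = 6(Δ_1 - Δ_0) = -36
Natural end conditions: σ_0 = σ_2 = 0.
Solving: σ_0 = 0, σ_1 = -9, σ_2 = 0.
On [0, 1], S'(x) = b_0 + 2c_0·x + 3d_0·x² with b_0 = Δ_0 - h_0(2σ_0 + σ_1)/6 = 19/2, c_0 = σ_0/2 = 0, d_0 = (σ_1 - σ_0)/(6h_0) = -3/2. So S'(0) = 19/2.

9.5000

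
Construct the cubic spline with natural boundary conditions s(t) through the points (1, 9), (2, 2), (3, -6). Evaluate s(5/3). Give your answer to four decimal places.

Write σ_i for s''(x_i). With h_i = 1, 1 and divided differences Δ_i = -7, -8, the continuity of s' gives the tridiagonal system
  1·σ_0 + 4·σ_1 + 1·σ_2 = 6(Δ_1 - Δ_0) = -6
Natural end conditions: σ_0 = σ_2 = 0.
Solving the tridiagonal system: σ_0 = 0, σ_1 = -3/2, σ_2 = 0.
On [1, 2], s(t) = 9 - 27/4·(t - 1) + 0·(t - 1)² - 1/4·(t - 1)³.
With (t - 1) = 2/3: s(5/3) = 239/54.

4.4259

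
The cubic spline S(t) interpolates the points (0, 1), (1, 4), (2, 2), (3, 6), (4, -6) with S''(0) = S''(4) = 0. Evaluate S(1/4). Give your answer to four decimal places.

2.2313

Write M_i for S''(x_i). With h_i = 1, 1, 1, 1 and divided differences Δ_i = 3, -2, 4, -12, the continuity of S' gives the tridiagonal system
  1·M_0 + 4·M_1 + 1·M_2 = 6(Δ_1 - Δ_0) = -30
  1·M_1 + 4·M_2 + 1·M_3 = 6(Δ_2 - Δ_1) = 36
  1·M_2 + 4·M_3 + 1·M_4 = 6(Δ_3 - Δ_2) = -96
Natural end conditions: M_0 = M_4 = 0.
Solving: M_0 = 0, M_1 = -345/28, M_2 = 135/7, M_3 = -807/28, M_4 = 0.
On [0, 1], S(t) = 1 + 283/56·t + 0·t² - 115/56·t³.
With t = 1/4: S(1/4) = 7997/3584.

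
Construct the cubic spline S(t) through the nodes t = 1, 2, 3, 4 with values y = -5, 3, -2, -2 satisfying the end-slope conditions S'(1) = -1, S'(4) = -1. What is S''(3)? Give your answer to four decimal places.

19.6000

Put m_i = S'' at the i-th knot. Here h = (1, 1, 1) and Δ = (8, -5, 0), so the interior equations h_(i-1)·m_(i-1) + 2(h_(i-1)+h_i)·m_i + h_i·m_(i+1) = 6(Δ_i − Δ_(i-1)) read
  1·m_0 + 4·m_1 + 1·m_2 = 6(Δ_1 - Δ_0) = -78
  1·m_1 + 4·m_2 + 1·m_3 = 6(Δ_2 - Δ_1) = 30
Clamped end conditions give two more equations: 2h_0·m_0 + h_0·m_1 = 6(Δ_0 - S'(1)) = 54 and h_2·m_2 + 2h_2·m_3 = 6(S'(4) - Δ_2) = -6.
Solving the tridiagonal system: m_0 = 224/5, m_1 = -178/5, m_2 = 98/5, m_3 = -64/5.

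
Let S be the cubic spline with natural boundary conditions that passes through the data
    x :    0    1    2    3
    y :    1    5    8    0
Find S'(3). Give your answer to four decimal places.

-10.8667

Let M_i = S''(x_i). Step sizes h_i = 1, 1, 1; slopes of the chords Δ_i = (y_(i+1) - y_i)/h_i = 4, 3, -8.
  1·M_0 + 4·M_1 + 1·M_2 = 6(Δ_1 - Δ_0) = -6
  1·M_1 + 4·M_2 + 1·M_3 = 6(Δ_2 - Δ_1) = -66
Natural end conditions: M_0 = M_3 = 0.
Forward elimination and back-substitution give M_0 = 0, M_1 = 14/5, M_2 = -86/5, M_3 = 0.
On [2, 3], S'(x) = b_2 + 2c_2·(x - 2) + 3d_2·(x - 2)² with b_2 = Δ_2 - h_2(2M_2 + M_3)/6 = -34/15, c_2 = M_2/2 = -43/5, d_2 = (M_3 - M_2)/(6h_2) = 43/15. So S'(3) = -163/15.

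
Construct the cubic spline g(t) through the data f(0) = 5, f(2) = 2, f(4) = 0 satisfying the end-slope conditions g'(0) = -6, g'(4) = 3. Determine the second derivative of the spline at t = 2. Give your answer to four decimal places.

-3.7500

Write m_i for g''(x_i). With h_i = 2, 2 and divided differences Δ_i = -3/2, -1, the continuity of g' gives the tridiagonal system
  2·m_0 + 8·m_1 + 2·m_2 = 6(Δ_1 - Δ_0) = 3
Clamped end conditions give two more equations: 2h_0·m_0 + h_0·m_1 = 6(Δ_0 - g'(0)) = 27 and h_1·m_1 + 2h_1·m_2 = 6(g'(4) - Δ_1) = 24.
Solving: m_0 = 69/8, m_1 = -15/4, m_2 = 63/8.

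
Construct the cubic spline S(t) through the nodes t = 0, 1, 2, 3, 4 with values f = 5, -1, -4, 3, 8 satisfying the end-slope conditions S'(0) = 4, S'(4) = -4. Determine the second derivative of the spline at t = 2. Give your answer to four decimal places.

Put M_i = S'' at the i-th knot. Here h = (1, 1, 1, 1) and Δ = (-6, -3, 7, 5), so the interior equations h_(i-1)·M_(i-1) + 2(h_(i-1)+h_i)·M_i + h_i·M_(i+1) = 6(Δ_i − Δ_(i-1)) read
  1·M_0 + 4·M_1 + 1·M_2 = 6(Δ_1 - Δ_0) = 18
  1·M_1 + 4·M_2 + 1·M_3 = 6(Δ_2 - Δ_1) = 60
  1·M_2 + 4·M_3 + 1·M_4 = 6(Δ_3 - Δ_2) = -12
Clamped end conditions give two more equations: 2h_0·M_0 + h_0·M_1 = 6(Δ_0 - S'(0)) = -60 and h_3·M_3 + 2h_3·M_4 = 6(S'(4) - Δ_3) = -54.
Forward elimination and back-substitution give M_0 = -983/28, M_1 = 143/14, M_2 = 49/4, M_3 = 11/14, M_4 = -767/28.

12.2500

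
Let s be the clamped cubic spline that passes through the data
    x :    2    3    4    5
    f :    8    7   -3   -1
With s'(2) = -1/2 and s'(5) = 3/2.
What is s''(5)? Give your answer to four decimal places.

With σ_i denoting the second derivative at x_i, h_i = 1, 1, 1, and Δ_i = (y_(i+1) − y_i)/h_i = -1, -10, 2:
  1·σ_0 + 4·σ_1 + 1·σ_2 = 6(Δ_1 - Δ_0) = -54
  1·σ_1 + 4·σ_2 + 1·σ_3 = 6(Δ_2 - Δ_1) = 72
Clamped end conditions give two more equations: 2h_0·σ_0 + h_0·σ_1 = 6(Δ_0 - s'(2)) = -3 and h_2·σ_2 + 2h_2·σ_3 = 6(s'(5) - Δ_2) = -3.
Solving the tridiagonal system: σ_0 = 149/15, σ_1 = -343/15, σ_2 = 413/15, σ_3 = -229/15.

-15.2667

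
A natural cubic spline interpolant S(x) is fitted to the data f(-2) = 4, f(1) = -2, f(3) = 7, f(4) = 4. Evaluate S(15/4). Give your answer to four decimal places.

Put M_i = S'' at the i-th knot. Here h = (3, 2, 1) and Δ = (-2, 9/2, -3), so the interior equations h_(i-1)·M_(i-1) + 2(h_(i-1)+h_i)·M_i + h_i·M_(i+1) = 6(Δ_i − Δ_(i-1)) read
  3·M_0 + 10·M_1 + 2·M_2 = 6(Δ_1 - Δ_0) = 39
  2·M_1 + 6·M_2 + 1·M_3 = 6(Δ_2 - Δ_1) = -45
Natural end conditions: M_0 = M_3 = 0.
Hence M_0 = 0, M_1 = 81/14, M_2 = -66/7, M_3 = 0.
On [3, 4], S(x) = 7 + 1/7·(x - 3) - 33/7·(x - 3)² + 11/7·(x - 3)³.
With (x - 3) = 3/4: S(15/4) = 2293/448.

5.1183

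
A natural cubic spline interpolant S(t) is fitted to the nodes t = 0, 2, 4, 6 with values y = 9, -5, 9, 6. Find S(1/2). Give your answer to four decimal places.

Let M_i = S''(x_i). Step sizes h_i = 2, 2, 2; slopes of the chords Δ_i = (y_(i+1) - y_i)/h_i = -7, 7, -3/2.
  2·M_0 + 8·M_1 + 2·M_2 = 6(Δ_1 - Δ_0) = 84
  2·M_1 + 8·M_2 + 2·M_3 = 6(Δ_2 - Δ_1) = -51
Natural end conditions: M_0 = M_3 = 0.
Forward elimination and back-substitution give M_0 = 0, M_1 = 129/10, M_2 = -48/5, M_3 = 0.
On [0, 2], S(t) = 9 - 113/10·t + 0·t² + 43/40·t³.
With t = 1/2: S(1/2) = 223/64.

3.4844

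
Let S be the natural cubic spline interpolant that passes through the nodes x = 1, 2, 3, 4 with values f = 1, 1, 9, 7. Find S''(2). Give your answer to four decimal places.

Put m_i = S'' at the i-th knot. Here h = (1, 1, 1) and Δ = (0, 8, -2), so the interior equations h_(i-1)·m_(i-1) + 2(h_(i-1)+h_i)·m_i + h_i·m_(i+1) = 6(Δ_i − Δ_(i-1)) read
  1·m_0 + 4·m_1 + 1·m_2 = 6(Δ_1 - Δ_0) = 48
  1·m_1 + 4·m_2 + 1·m_3 = 6(Δ_2 - Δ_1) = -60
Natural end conditions: m_0 = m_3 = 0.
Forward elimination and back-substitution give m_0 = 0, m_1 = 84/5, m_2 = -96/5, m_3 = 0.

16.8000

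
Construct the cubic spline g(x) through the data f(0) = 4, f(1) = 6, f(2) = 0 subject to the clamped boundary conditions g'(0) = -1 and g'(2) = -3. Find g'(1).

Let σ_i = g''(x_i). Step sizes h_i = 1, 1; slopes of the chords Δ_i = (y_(i+1) - y_i)/h_i = 2, -6.
  1·σ_0 + 4·σ_1 + 1·σ_2 = 6(Δ_1 - Δ_0) = -48
Clamped end conditions give two more equations: 2h_0·σ_0 + h_0·σ_1 = 6(Δ_0 - g'(0)) = 18 and h_1·σ_1 + 2h_1·σ_2 = 6(g'(2) - Δ_1) = 18.
Solving: σ_0 = 20, σ_1 = -22, σ_2 = 20.
On [1, 2], g'(x) = b_1 + 2c_1·(x - 1) + 3d_1·(x - 1)² with b_1 = Δ_1 - h_1(2σ_1 + σ_2)/6 = -2, c_1 = σ_1/2 = -11, d_1 = (σ_2 - σ_1)/(6h_1) = 7. So g'(1) = -2.

-2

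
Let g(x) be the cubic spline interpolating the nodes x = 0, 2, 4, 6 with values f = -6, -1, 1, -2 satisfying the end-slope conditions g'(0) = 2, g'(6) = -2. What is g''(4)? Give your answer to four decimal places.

Put σ_i = g'' at the i-th knot. Here h = (2, 2, 2) and Δ = (5/2, 1, -3/2), so the interior equations h_(i-1)·σ_(i-1) + 2(h_(i-1)+h_i)·σ_i + h_i·σ_(i+1) = 6(Δ_i − Δ_(i-1)) read
  2·σ_0 + 8·σ_1 + 2·σ_2 = 6(Δ_1 - Δ_0) = -9
  2·σ_1 + 8·σ_2 + 2·σ_3 = 6(Δ_2 - Δ_1) = -15
Clamped end conditions give two more equations: 2h_0·σ_0 + h_0·σ_1 = 6(Δ_0 - g'(0)) = 3 and h_2·σ_2 + 2h_2·σ_3 = 6(g'(6) - Δ_2) = -3.
Solving: σ_0 = 19/15, σ_1 = -31/30, σ_2 = -49/30, σ_3 = 1/15.

-1.6333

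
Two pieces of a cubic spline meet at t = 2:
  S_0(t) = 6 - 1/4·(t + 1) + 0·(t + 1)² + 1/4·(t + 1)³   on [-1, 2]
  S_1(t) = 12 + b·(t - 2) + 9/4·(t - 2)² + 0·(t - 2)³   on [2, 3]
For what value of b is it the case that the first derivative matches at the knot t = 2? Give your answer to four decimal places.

6.5000

S_0'(t) = -1/4 + 0·(t + 1) + 3/4·(t + 1)², so S_0'(2) = 13/2. On the right, S_1'(2) = b, so b = 13/2.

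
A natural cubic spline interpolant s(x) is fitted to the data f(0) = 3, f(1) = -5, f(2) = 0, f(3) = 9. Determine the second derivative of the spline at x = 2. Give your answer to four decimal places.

Let M_i = s''(x_i). Step sizes h_i = 1, 1, 1; slopes of the chords Δ_i = (y_(i+1) - y_i)/h_i = -8, 5, 9.
  1·M_0 + 4·M_1 + 1·M_2 = 6(Δ_1 - Δ_0) = 78
  1·M_1 + 4·M_2 + 1·M_3 = 6(Δ_2 - Δ_1) = 24
Natural end conditions: M_0 = M_3 = 0.
Solving: M_0 = 0, M_1 = 96/5, M_2 = 6/5, M_3 = 0.

1.2000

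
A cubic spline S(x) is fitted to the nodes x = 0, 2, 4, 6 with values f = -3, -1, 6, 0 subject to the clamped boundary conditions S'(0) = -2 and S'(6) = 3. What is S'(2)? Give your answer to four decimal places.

Write M_i for S''(x_i). With h_i = 2, 2, 2 and divided differences Δ_i = 1, 7/2, -3, the continuity of S' gives the tridiagonal system
  2·M_0 + 8·M_1 + 2·M_2 = 6(Δ_1 - Δ_0) = 15
  2·M_1 + 8·M_2 + 2·M_3 = 6(Δ_2 - Δ_1) = -39
Clamped end conditions give two more equations: 2h_0·M_0 + h_0·M_1 = 6(Δ_0 - S'(0)) = 18 and h_2·M_2 + 2h_2·M_3 = 6(S'(6) - Δ_2) = 36.
Hence M_0 = 83/30, M_1 = 52/15, M_2 = -137/15, M_3 = 407/30.
On [2, 4], S'(x) = b_1 + 2c_1·(x - 2) + 3d_1·(x - 2)² with b_1 = Δ_1 - h_1(2M_1 + M_2)/6 = 127/30, c_1 = M_1/2 = 26/15, d_1 = (M_2 - M_1)/(6h_1) = -21/20. So S'(2) = 127/30.

4.2333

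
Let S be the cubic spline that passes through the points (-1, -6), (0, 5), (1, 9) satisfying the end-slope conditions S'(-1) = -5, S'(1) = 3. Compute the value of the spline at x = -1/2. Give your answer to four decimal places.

Let M_i = S''(x_i). Step sizes h_i = 1, 1; slopes of the chords Δ_i = (y_(i+1) - y_i)/h_i = 11, 4.
  1·M_0 + 4·M_1 + 1·M_2 = 6(Δ_1 - Δ_0) = -42
Clamped end conditions give two more equations: 2h_0·M_0 + h_0·M_1 = 6(Δ_0 - S'(-1)) = 96 and h_1·M_1 + 2h_1·M_2 = 6(S'(1) - Δ_1) = -6.
Solving: M_0 = 125/2, M_1 = -29, M_2 = 23/2.
On [-1, 0], S(x) = -6 - 5·(x + 1) + 125/4·(x + 1)² - 61/4·(x + 1)³.
With (x + 1) = 1/2: S(-1/2) = -83/32.

-2.5938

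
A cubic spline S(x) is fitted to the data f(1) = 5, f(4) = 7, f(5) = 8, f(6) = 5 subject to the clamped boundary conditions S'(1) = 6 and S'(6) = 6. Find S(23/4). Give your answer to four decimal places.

4.4617

With m_i denoting the second derivative at x_i, h_i = 3, 1, 1, and Δ_i = (y_(i+1) − y_i)/h_i = 2/3, 1, -3:
  3·m_0 + 8·m_1 + 1·m_2 = 6(Δ_1 - Δ_0) = 2
  1·m_1 + 4·m_2 + 1·m_3 = 6(Δ_2 - Δ_1) = -24
Clamped end conditions give two more equations: 2h_0·m_0 + h_0·m_1 = 6(Δ_0 - S'(1)) = -32 and h_2·m_2 + 2h_2·m_3 = 6(S'(6) - Δ_2) = 54.
Solving: m_0 = -692/87, m_1 = 152/29, m_2 = -466/29, m_3 = 1016/29.
On [5, 6], S(x) = 8 - 101/29·(x - 5) - 233/29·(x - 5)² + 247/29·(x - 5)³.
With (x - 5) = 3/4: S(23/4) = 8281/1856.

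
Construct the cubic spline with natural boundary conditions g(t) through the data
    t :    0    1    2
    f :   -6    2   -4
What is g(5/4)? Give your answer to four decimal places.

1.6484

Let σ_i = g''(x_i). Step sizes h_i = 1, 1; slopes of the chords Δ_i = (y_(i+1) - y_i)/h_i = 8, -6.
  1·σ_0 + 4·σ_1 + 1·σ_2 = 6(Δ_1 - Δ_0) = -84
Natural end conditions: σ_0 = σ_2 = 0.
Solving the tridiagonal system: σ_0 = 0, σ_1 = -21, σ_2 = 0.
On [1, 2], g(t) = 2 + 1·(t - 1) - 21/2·(t - 1)² + 7/2·(t - 1)³.
With (t - 1) = 1/4: g(5/4) = 211/128.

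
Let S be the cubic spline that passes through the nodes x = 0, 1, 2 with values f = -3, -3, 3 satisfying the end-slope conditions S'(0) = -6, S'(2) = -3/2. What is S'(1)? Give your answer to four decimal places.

Put m_i = S'' at the i-th knot. Here h = (1, 1) and Δ = (0, 6), so the interior equations h_(i-1)·m_(i-1) + 2(h_(i-1)+h_i)·m_i + h_i·m_(i+1) = 6(Δ_i − Δ_(i-1)) read
  1·m_0 + 4·m_1 + 1·m_2 = 6(Δ_1 - Δ_0) = 36
Clamped end conditions give two more equations: 2h_0·m_0 + h_0·m_1 = 6(Δ_0 - S'(0)) = 36 and h_1·m_1 + 2h_1·m_2 = 6(S'(2) - Δ_1) = -45.
Solving the tridiagonal system: m_0 = 45/4, m_1 = 27/2, m_2 = -117/4.
On [1, 2], S'(x) = b_1 + 2c_1·(x - 1) + 3d_1·(x - 1)² with b_1 = Δ_1 - h_1(2m_1 + m_2)/6 = 51/8, c_1 = m_1/2 = 27/4, d_1 = (m_2 - m_1)/(6h_1) = -57/8. So S'(1) = 51/8.

6.3750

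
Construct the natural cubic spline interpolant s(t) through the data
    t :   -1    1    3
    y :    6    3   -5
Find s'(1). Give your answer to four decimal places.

Write M_i for s''(x_i). With h_i = 2, 2 and divided differences Δ_i = -3/2, -4, the continuity of s' gives the tridiagonal system
  2·M_0 + 8·M_1 + 2·M_2 = 6(Δ_1 - Δ_0) = -15
Natural end conditions: M_0 = M_2 = 0.
Solving: M_0 = 0, M_1 = -15/8, M_2 = 0.
On [1, 3], s'(t) = b_1 + 2c_1·(t - 1) + 3d_1·(t - 1)² with b_1 = Δ_1 - h_1(2M_1 + M_2)/6 = -11/4, c_1 = M_1/2 = -15/16, d_1 = (M_2 - M_1)/(6h_1) = 5/32. So s'(1) = -11/4.

-2.7500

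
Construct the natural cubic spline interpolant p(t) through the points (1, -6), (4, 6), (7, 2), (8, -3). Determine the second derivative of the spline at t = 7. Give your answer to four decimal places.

-1.9310

Put m_i = p'' at the i-th knot. Here h = (3, 3, 1) and Δ = (4, -4/3, -5), so the interior equations h_(i-1)·m_(i-1) + 2(h_(i-1)+h_i)·m_i + h_i·m_(i+1) = 6(Δ_i − Δ_(i-1)) read
  3·m_0 + 12·m_1 + 3·m_2 = 6(Δ_1 - Δ_0) = -32
  3·m_1 + 8·m_2 + 1·m_3 = 6(Δ_2 - Δ_1) = -22
Natural end conditions: m_0 = m_3 = 0.
Solving: m_0 = 0, m_1 = -190/87, m_2 = -56/29, m_3 = 0.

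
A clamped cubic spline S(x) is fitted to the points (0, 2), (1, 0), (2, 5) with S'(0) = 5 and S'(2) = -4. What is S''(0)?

With M_i denoting the second derivative at x_i, h_i = 1, 1, and Δ_i = (y_(i+1) − y_i)/h_i = -2, 5:
  1·M_0 + 4·M_1 + 1·M_2 = 6(Δ_1 - Δ_0) = 42
Clamped end conditions give two more equations: 2h_0·M_0 + h_0·M_1 = 6(Δ_0 - S'(0)) = -42 and h_1·M_1 + 2h_1·M_2 = 6(S'(2) - Δ_1) = -54.
Solving: M_0 = -36, M_1 = 30, M_2 = -42.

-36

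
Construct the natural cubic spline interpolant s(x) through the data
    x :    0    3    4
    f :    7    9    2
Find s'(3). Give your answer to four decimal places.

With M_i denoting the second derivative at x_i, h_i = 3, 1, and Δ_i = (y_(i+1) − y_i)/h_i = 2/3, -7:
  3·M_0 + 8·M_1 + 1·M_2 = 6(Δ_1 - Δ_0) = -46
Natural end conditions: M_0 = M_2 = 0.
Solving: M_0 = 0, M_1 = -23/4, M_2 = 0.
On [3, 4], s'(x) = b_1 + 2c_1·(x - 3) + 3d_1·(x - 3)² with b_1 = Δ_1 - h_1(2M_1 + M_2)/6 = -61/12, c_1 = M_1/2 = -23/8, d_1 = (M_2 - M_1)/(6h_1) = 23/24. So s'(3) = -61/12.

-5.0833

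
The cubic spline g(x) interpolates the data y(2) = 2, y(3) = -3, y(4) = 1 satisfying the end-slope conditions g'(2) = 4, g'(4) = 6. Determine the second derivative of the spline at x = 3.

25

Write M_i for g''(x_i). With h_i = 1, 1 and divided differences Δ_i = -5, 4, the continuity of g' gives the tridiagonal system
  1·M_0 + 4·M_1 + 1·M_2 = 6(Δ_1 - Δ_0) = 54
Clamped end conditions give two more equations: 2h_0·M_0 + h_0·M_1 = 6(Δ_0 - g'(2)) = -54 and h_1·M_1 + 2h_1·M_2 = 6(g'(4) - Δ_1) = 12.
Solving the tridiagonal system: M_0 = -79/2, M_1 = 25, M_2 = -13/2.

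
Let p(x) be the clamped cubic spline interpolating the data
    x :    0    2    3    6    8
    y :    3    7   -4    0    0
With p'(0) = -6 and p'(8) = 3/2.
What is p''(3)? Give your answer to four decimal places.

Put m_i = p'' at the i-th knot. Here h = (2, 1, 3, 2) and Δ = (2, -11, 4/3, 0), so the interior equations h_(i-1)·m_(i-1) + 2(h_(i-1)+h_i)·m_i + h_i·m_(i+1) = 6(Δ_i − Δ_(i-1)) read
  2·m_0 + 6·m_1 + 1·m_2 = 6(Δ_1 - Δ_0) = -78
  1·m_1 + 8·m_2 + 3·m_3 = 6(Δ_2 - Δ_1) = 74
  3·m_2 + 10·m_3 + 2·m_4 = 6(Δ_3 - Δ_2) = -8
Clamped end conditions give two more equations: 2h_0·m_0 + h_0·m_1 = 6(Δ_0 - p'(0)) = 48 and h_3·m_3 + 2h_3·m_4 = 6(p'(8) - Δ_3) = 9.
Solving the tridiagonal system: m_0 = 9649/408, m_1 = -4753/204, m_2 = 2957/204, m_3 = -423/68, m_4 = 729/136.

14.4951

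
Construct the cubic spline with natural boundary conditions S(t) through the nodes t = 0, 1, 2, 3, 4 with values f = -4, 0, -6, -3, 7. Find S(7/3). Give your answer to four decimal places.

-6.3439

Let m_i = S''(x_i). Step sizes h_i = 1, 1, 1, 1; slopes of the chords Δ_i = (y_(i+1) - y_i)/h_i = 4, -6, 3, 10.
  1·m_0 + 4·m_1 + 1·m_2 = 6(Δ_1 - Δ_0) = -60
  1·m_1 + 4·m_2 + 1·m_3 = 6(Δ_2 - Δ_1) = 54
  1·m_2 + 4·m_3 + 1·m_4 = 6(Δ_3 - Δ_2) = 42
Natural end conditions: m_0 = m_4 = 0.
Solving: m_0 = 0, m_1 = -537/28, m_2 = 117/7, m_3 = 177/28, m_4 = 0.
On [2, 3], S(t) = -6 - 29/8·(t - 2) + 117/14·(t - 2)² - 97/56·(t - 2)³.
With (t - 2) = 1/3: S(7/3) = -1199/189.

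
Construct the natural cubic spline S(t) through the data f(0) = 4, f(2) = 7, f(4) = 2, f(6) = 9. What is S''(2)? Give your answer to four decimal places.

-4.4000

With M_i denoting the second derivative at x_i, h_i = 2, 2, 2, and Δ_i = (y_(i+1) − y_i)/h_i = 3/2, -5/2, 7/2:
  2·M_0 + 8·M_1 + 2·M_2 = 6(Δ_1 - Δ_0) = -24
  2·M_1 + 8·M_2 + 2·M_3 = 6(Δ_2 - Δ_1) = 36
Natural end conditions: M_0 = M_3 = 0.
Solving: M_0 = 0, M_1 = -22/5, M_2 = 28/5, M_3 = 0.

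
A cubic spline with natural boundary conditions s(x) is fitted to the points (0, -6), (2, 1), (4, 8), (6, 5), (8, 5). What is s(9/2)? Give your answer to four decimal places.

7.9021

With M_i denoting the second derivative at x_i, h_i = 2, 2, 2, 2, and Δ_i = (y_(i+1) − y_i)/h_i = 7/2, 7/2, -3/2, 0:
  2·M_0 + 8·M_1 + 2·M_2 = 6(Δ_1 - Δ_0) = 0
  2·M_1 + 8·M_2 + 2·M_3 = 6(Δ_2 - Δ_1) = -30
  2·M_2 + 8·M_3 + 2·M_4 = 6(Δ_3 - Δ_2) = 9
Natural end conditions: M_0 = M_4 = 0.
Solving: M_0 = 0, M_1 = 129/112, M_2 = -129/28, M_3 = 255/112, M_4 = 0.
On [4, 6], s(x) = 8 + 13/16·(x - 4) - 129/56·(x - 4)² + 257/448·(x - 4)³.
With (x - 4) = 1/2: s(9/2) = 28321/3584.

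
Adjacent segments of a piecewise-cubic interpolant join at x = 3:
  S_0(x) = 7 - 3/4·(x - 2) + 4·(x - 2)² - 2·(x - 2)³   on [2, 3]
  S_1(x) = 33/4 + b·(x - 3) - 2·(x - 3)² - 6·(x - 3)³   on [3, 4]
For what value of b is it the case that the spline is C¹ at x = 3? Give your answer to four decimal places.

S_0'(x) = -3/4 + 8·(x - 2) - 6·(x - 2)², so S_0'(3) = 5/4. On the right, S_1'(3) = b, so b = 5/4.

1.2500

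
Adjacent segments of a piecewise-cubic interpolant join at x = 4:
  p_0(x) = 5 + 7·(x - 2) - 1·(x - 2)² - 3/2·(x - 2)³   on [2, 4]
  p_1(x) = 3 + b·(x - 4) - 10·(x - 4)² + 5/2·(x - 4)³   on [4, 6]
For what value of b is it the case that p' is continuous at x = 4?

p_0'(x) = 7 - 2·(x - 2) - 9/2·(x - 2)², so p_0'(4) = -15. On the right, p_1'(4) = b, so b = -15.

-15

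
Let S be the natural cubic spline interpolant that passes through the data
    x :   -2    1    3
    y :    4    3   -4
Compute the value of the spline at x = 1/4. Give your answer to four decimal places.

With σ_i denoting the second derivative at x_i, h_i = 3, 2, and Δ_i = (y_(i+1) − y_i)/h_i = -1/3, -7/2:
  3·σ_0 + 10·σ_1 + 2·σ_2 = 6(Δ_1 - Δ_0) = -19
Natural end conditions: σ_0 = σ_2 = 0.
Hence σ_0 = 0, σ_1 = -19/10, σ_2 = 0.
On [-2, 1], S(x) = 4 + 37/60·(x + 2) + 0·(x + 2)² - 19/180·(x + 2)³.
With (x + 2) = 9/4: S(1/4) = 5357/1280.

4.1852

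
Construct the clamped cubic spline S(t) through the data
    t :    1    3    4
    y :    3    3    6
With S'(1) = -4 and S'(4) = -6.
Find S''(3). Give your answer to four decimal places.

7.3333

Let M_i = S''(x_i). Step sizes h_i = 2, 1; slopes of the chords Δ_i = (y_(i+1) - y_i)/h_i = 0, 3.
  2·M_0 + 6·M_1 + 1·M_2 = 6(Δ_1 - Δ_0) = 18
Clamped end conditions give two more equations: 2h_0·M_0 + h_0·M_1 = 6(Δ_0 - S'(1)) = 24 and h_1·M_1 + 2h_1·M_2 = 6(S'(4) - Δ_1) = -54.
Solving the tridiagonal system: M_0 = 7/3, M_1 = 22/3, M_2 = -92/3.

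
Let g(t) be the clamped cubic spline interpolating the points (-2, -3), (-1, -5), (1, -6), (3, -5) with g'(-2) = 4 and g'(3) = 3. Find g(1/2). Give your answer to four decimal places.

-6.2249

Put M_i = g'' at the i-th knot. Here h = (1, 2, 2) and Δ = (-2, -1/2, 1/2), so the interior equations h_(i-1)·M_(i-1) + 2(h_(i-1)+h_i)·M_i + h_i·M_(i+1) = 6(Δ_i − Δ_(i-1)) read
  1·M_0 + 6·M_1 + 2·M_2 = 6(Δ_1 - Δ_0) = 9
  2·M_1 + 8·M_2 + 2·M_3 = 6(Δ_2 - Δ_1) = 6
Clamped end conditions give two more equations: 2h_0·M_0 + h_0·M_1 = 6(Δ_0 - g'(-2)) = -36 and h_2·M_2 + 2h_2·M_3 = 6(g'(3) - Δ_2) = 15.
Hence M_0 = -478/23, M_1 = 128/23, M_2 = -83/46, M_3 = 107/23.
On [-1, 1], g(t) = -5 - 83/23·(t + 1) + 64/23·(t + 1)² - 113/184·(t + 1)³.
With (t + 1) = 3/2: g(1/2) = -9163/1472.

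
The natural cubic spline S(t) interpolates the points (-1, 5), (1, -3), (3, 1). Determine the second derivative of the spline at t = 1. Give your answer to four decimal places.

4.5000

With m_i denoting the second derivative at x_i, h_i = 2, 2, and Δ_i = (y_(i+1) − y_i)/h_i = -4, 2:
  2·m_0 + 8·m_1 + 2·m_2 = 6(Δ_1 - Δ_0) = 36
Natural end conditions: m_0 = m_2 = 0.
Forward elimination and back-substitution give m_0 = 0, m_1 = 9/2, m_2 = 0.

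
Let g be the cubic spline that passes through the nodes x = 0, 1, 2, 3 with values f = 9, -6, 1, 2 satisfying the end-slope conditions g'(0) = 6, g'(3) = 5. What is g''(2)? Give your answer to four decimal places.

Let M_i = g''(x_i). Step sizes h_i = 1, 1, 1; slopes of the chords Δ_i = (y_(i+1) - y_i)/h_i = -15, 7, 1.
  1·M_0 + 4·M_1 + 1·M_2 = 6(Δ_1 - Δ_0) = 132
  1·M_1 + 4·M_2 + 1·M_3 = 6(Δ_2 - Δ_1) = -36
Clamped end conditions give two more equations: 2h_0·M_0 + h_0·M_1 = 6(Δ_0 - g'(0)) = -126 and h_2·M_2 + 2h_2·M_3 = 6(g'(3) - Δ_2) = 24.
Solving: M_0 = -1432/15, M_1 = 974/15, M_2 = -484/15, M_3 = 422/15.

-32.2667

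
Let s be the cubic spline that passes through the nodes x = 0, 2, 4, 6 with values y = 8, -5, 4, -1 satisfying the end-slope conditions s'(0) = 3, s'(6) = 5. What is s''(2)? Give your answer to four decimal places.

Put σ_i = s'' at the i-th knot. Here h = (2, 2, 2) and Δ = (-13/2, 9/2, -5/2), so the interior equations h_(i-1)·σ_(i-1) + 2(h_(i-1)+h_i)·σ_i + h_i·σ_(i+1) = 6(Δ_i − Δ_(i-1)) read
  2·σ_0 + 8·σ_1 + 2·σ_2 = 6(Δ_1 - Δ_0) = 66
  2·σ_1 + 8·σ_2 + 2·σ_3 = 6(Δ_2 - Δ_1) = -42
Clamped end conditions give two more equations: 2h_0·σ_0 + h_0·σ_1 = 6(Δ_0 - s'(0)) = -57 and h_2·σ_2 + 2h_2·σ_3 = 6(s'(6) - Δ_2) = 45.
Solving the tridiagonal system: σ_0 = -691/30, σ_1 = 527/30, σ_2 = -427/30, σ_3 = 551/30.

17.5667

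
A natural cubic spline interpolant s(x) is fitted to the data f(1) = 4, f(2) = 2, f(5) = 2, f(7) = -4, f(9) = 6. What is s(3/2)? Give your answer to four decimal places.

Let M_i = s''(x_i). Step sizes h_i = 1, 3, 2, 2; slopes of the chords Δ_i = (y_(i+1) - y_i)/h_i = -2, 0, -3, 5.
  1·M_0 + 8·M_1 + 3·M_2 = 6(Δ_1 - Δ_0) = 12
  3·M_1 + 10·M_2 + 2·M_3 = 6(Δ_2 - Δ_1) = -18
  2·M_2 + 8·M_3 + 2·M_4 = 6(Δ_3 - Δ_2) = 48
Natural end conditions: M_0 = M_4 = 0.
Solving: M_0 = 0, M_1 = 204/67, M_2 = -276/67, M_3 = 471/67, M_4 = 0.
On [1, 2], s(x) = 4 - 168/67·(x - 1) + 0·(x - 1)² + 34/67·(x - 1)³.
With (x - 1) = 1/2: s(3/2) = 753/268.

2.8097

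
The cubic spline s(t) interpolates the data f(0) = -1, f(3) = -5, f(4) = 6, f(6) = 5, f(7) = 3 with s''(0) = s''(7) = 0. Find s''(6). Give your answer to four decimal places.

With M_i denoting the second derivative at x_i, h_i = 3, 1, 2, 1, and Δ_i = (y_(i+1) − y_i)/h_i = -4/3, 11, -1/2, -2:
  3·M_0 + 8·M_1 + 1·M_2 = 6(Δ_1 - Δ_0) = 74
  1·M_1 + 6·M_2 + 2·M_3 = 6(Δ_2 - Δ_1) = -69
  2·M_2 + 6·M_3 + 1·M_4 = 6(Δ_3 - Δ_2) = -9
Natural end conditions: M_0 = M_4 = 0.
Solving: M_0 = 0, M_1 = 1382/125, M_2 = -1806/125, M_3 = 829/250, M_4 = 0.

3.3160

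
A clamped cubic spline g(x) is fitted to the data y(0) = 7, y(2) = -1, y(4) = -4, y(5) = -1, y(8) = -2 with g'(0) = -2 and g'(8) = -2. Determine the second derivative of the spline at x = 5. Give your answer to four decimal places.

-2.9875

Let M_i = g''(x_i). Step sizes h_i = 2, 2, 1, 3; slopes of the chords Δ_i = (y_(i+1) - y_i)/h_i = -4, -3/2, 3, -1/3.
  2·M_0 + 8·M_1 + 2·M_2 = 6(Δ_1 - Δ_0) = 15
  2·M_1 + 6·M_2 + 1·M_3 = 6(Δ_2 - Δ_1) = 27
  1·M_2 + 8·M_3 + 3·M_4 = 6(Δ_3 - Δ_2) = -20
Clamped end conditions give two more equations: 2h_0·M_0 + h_0·M_1 = 6(Δ_0 - g'(0)) = -12 and h_3·M_3 + 2h_3·M_4 = 6(g'(8) - Δ_3) = -10.
Solving: M_0 = -619/160, M_1 = 139/80, M_2 = 707/160, M_3 = -239/80, M_4 = -83/480.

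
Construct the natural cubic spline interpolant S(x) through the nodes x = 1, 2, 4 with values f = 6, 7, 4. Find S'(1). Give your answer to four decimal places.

1.4167

Put σ_i = S'' at the i-th knot. Here h = (1, 2) and Δ = (1, -3/2), so the interior equations h_(i-1)·σ_(i-1) + 2(h_(i-1)+h_i)·σ_i + h_i·σ_(i+1) = 6(Δ_i − Δ_(i-1)) read
  1·σ_0 + 6·σ_1 + 2·σ_2 = 6(Δ_1 - Δ_0) = -15
Natural end conditions: σ_0 = σ_2 = 0.
Solving: σ_0 = 0, σ_1 = -5/2, σ_2 = 0.
On [1, 2], S'(x) = b_0 + 2c_0·(x - 1) + 3d_0·(x - 1)² with b_0 = Δ_0 - h_0(2σ_0 + σ_1)/6 = 17/12, c_0 = σ_0/2 = 0, d_0 = (σ_1 - σ_0)/(6h_0) = -5/12. So S'(1) = 17/12.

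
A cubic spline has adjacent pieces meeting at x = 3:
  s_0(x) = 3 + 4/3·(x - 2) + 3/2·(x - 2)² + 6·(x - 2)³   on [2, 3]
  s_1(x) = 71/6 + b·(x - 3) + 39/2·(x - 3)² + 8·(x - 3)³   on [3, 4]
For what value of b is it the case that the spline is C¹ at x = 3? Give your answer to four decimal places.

s_0'(x) = 4/3 + 3·(x - 2) + 18·(x - 2)², so s_0'(3) = 67/3. On the right, s_1'(3) = b, so b = 67/3.

22.3333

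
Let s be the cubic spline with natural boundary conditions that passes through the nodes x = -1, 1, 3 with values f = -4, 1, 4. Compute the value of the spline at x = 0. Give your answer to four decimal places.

With m_i denoting the second derivative at x_i, h_i = 2, 2, and Δ_i = (y_(i+1) − y_i)/h_i = 5/2, 3/2:
  2·m_0 + 8·m_1 + 2·m_2 = 6(Δ_1 - Δ_0) = -6
Natural end conditions: m_0 = m_2 = 0.
Solving the tridiagonal system: m_0 = 0, m_1 = -3/4, m_2 = 0.
On [-1, 1], s(x) = -4 + 11/4·(x + 1) + 0·(x + 1)² - 1/16·(x + 1)³.
With (x + 1) = 1: s(0) = -21/16.

-1.3125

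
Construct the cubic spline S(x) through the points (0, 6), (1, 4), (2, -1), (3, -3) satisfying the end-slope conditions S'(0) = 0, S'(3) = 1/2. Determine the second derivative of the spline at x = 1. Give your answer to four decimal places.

-4.6667

With m_i denoting the second derivative at x_i, h_i = 1, 1, 1, and Δ_i = (y_(i+1) − y_i)/h_i = -2, -5, -2:
  1·m_0 + 4·m_1 + 1·m_2 = 6(Δ_1 - Δ_0) = -18
  1·m_1 + 4·m_2 + 1·m_3 = 6(Δ_2 - Δ_1) = 18
Clamped end conditions give two more equations: 2h_0·m_0 + h_0·m_1 = 6(Δ_0 - S'(0)) = -12 and h_2·m_2 + 2h_2·m_3 = 6(S'(3) - Δ_2) = 15.
Solving the tridiagonal system: m_0 = -11/3, m_1 = -14/3, m_2 = 13/3, m_3 = 16/3.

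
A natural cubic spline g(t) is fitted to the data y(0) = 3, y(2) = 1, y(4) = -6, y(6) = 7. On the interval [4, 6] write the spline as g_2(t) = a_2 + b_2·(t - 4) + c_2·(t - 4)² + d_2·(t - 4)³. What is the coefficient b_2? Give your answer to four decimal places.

0.8333

Put M_i = g'' at the i-th knot. Here h = (2, 2, 2) and Δ = (-1, -7/2, 13/2), so the interior equations h_(i-1)·M_(i-1) + 2(h_(i-1)+h_i)·M_i + h_i·M_(i+1) = 6(Δ_i − Δ_(i-1)) read
  2·M_0 + 8·M_1 + 2·M_2 = 6(Δ_1 - Δ_0) = -15
  2·M_1 + 8·M_2 + 2·M_3 = 6(Δ_2 - Δ_1) = 60
Natural end conditions: M_0 = M_3 = 0.
Forward elimination and back-substitution give M_0 = 0, M_1 = -4, M_2 = 17/2, M_3 = 0.
On [4, 6], with g_2(t) = a_2 + b_2·(t - 4) + c_2·(t - 4)² + d_2·(t - 4)³: c_2 = M_2/2 = 17/4, d_2 = (M_3 - M_2)/(6h_2) = -17/24, b_2 = Δ_2 - h_2(2M_2 + M_3)/6 = 5/6.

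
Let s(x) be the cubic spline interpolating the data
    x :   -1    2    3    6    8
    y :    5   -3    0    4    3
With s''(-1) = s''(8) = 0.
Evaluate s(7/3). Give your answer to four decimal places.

Put M_i = s'' at the i-th knot. Here h = (3, 1, 3, 2) and Δ = (-8/3, 3, 4/3, -1/2), so the interior equations h_(i-1)·M_(i-1) + 2(h_(i-1)+h_i)·M_i + h_i·M_(i+1) = 6(Δ_i − Δ_(i-1)) read
  3·M_0 + 8·M_1 + 1·M_2 = 6(Δ_1 - Δ_0) = 34
  1·M_1 + 8·M_2 + 3·M_3 = 6(Δ_2 - Δ_1) = -10
  3·M_2 + 10·M_3 + 2·M_4 = 6(Δ_3 - Δ_2) = -11
Natural end conditions: M_0 = M_4 = 0.
Hence M_0 = 0, M_1 = 827/186, M_2 = -146/93, M_3 = -39/62, M_4 = 0.
On [2, 3], s(x) = -3 + 331/186·(x - 2) + 827/372·(x - 2)² - 373/372·(x - 2)³.
With (x - 2) = 1/3: s(7/3) = -11033/5022.

-2.1969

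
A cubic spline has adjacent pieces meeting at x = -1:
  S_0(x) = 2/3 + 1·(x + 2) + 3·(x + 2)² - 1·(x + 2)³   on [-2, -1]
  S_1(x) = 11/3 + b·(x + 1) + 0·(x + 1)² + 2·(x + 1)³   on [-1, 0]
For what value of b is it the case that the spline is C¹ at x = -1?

S_0'(x) = 1 + 6·(x + 2) - 3·(x + 2)², so S_0'(-1) = 4. On the right, S_1'(-1) = b, so b = 4.

4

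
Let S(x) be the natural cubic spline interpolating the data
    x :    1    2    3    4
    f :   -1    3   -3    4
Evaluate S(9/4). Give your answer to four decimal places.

1.6906

Write m_i for S''(x_i). With h_i = 1, 1, 1 and divided differences Δ_i = 4, -6, 7, the continuity of S' gives the tridiagonal system
  1·m_0 + 4·m_1 + 1·m_2 = 6(Δ_1 - Δ_0) = -60
  1·m_1 + 4·m_2 + 1·m_3 = 6(Δ_2 - Δ_1) = 78
Natural end conditions: m_0 = m_3 = 0.
Solving the tridiagonal system: m_0 = 0, m_1 = -106/5, m_2 = 124/5, m_3 = 0.
On [2, 3], S(x) = 3 - 46/15·(x - 2) - 53/5·(x - 2)² + 23/3·(x - 2)³.
With (x - 2) = 1/4: S(9/4) = 541/320.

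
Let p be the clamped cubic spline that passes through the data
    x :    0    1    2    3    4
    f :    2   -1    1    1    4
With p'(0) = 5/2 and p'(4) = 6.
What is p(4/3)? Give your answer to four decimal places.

Let M_i = p''(x_i). Step sizes h_i = 1, 1, 1, 1; slopes of the chords Δ_i = (y_(i+1) - y_i)/h_i = -3, 2, 0, 3.
  1·M_0 + 4·M_1 + 1·M_2 = 6(Δ_1 - Δ_0) = 30
  1·M_1 + 4·M_2 + 1·M_3 = 6(Δ_2 - Δ_1) = -12
  1·M_2 + 4·M_3 + 1·M_4 = 6(Δ_3 - Δ_2) = 18
Clamped end conditions give two more equations: 2h_0·M_0 + h_0·M_1 = 6(Δ_0 - p'(0)) = -33 and h_3·M_3 + 2h_3·M_4 = 6(p'(4) - Δ_3) = 18.
Hence M_0 = -1361/56, M_1 = 437/28, M_2 = -65/8, M_3 = 137/28, M_4 = 367/56.
On [1, 2], p(x) = -1 - 207/112·(x - 1) + 437/56·(x - 1)² - 443/112·(x - 1)³.
With (x - 1) = 1/3: p(4/3) = -677/756.

-0.8955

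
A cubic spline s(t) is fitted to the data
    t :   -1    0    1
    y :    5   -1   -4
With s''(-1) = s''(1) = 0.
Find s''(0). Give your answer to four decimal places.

4.5000

With m_i denoting the second derivative at x_i, h_i = 1, 1, and Δ_i = (y_(i+1) − y_i)/h_i = -6, -3:
  1·m_0 + 4·m_1 + 1·m_2 = 6(Δ_1 - Δ_0) = 18
Natural end conditions: m_0 = m_2 = 0.
Solving: m_0 = 0, m_1 = 9/2, m_2 = 0.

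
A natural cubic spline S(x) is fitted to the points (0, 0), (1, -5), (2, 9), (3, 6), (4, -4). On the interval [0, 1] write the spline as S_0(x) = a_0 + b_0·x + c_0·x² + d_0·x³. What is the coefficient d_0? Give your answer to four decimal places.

Write M_i for S''(x_i). With h_i = 1, 1, 1, 1 and divided differences Δ_i = -5, 14, -3, -10, the continuity of S' gives the tridiagonal system
  1·M_0 + 4·M_1 + 1·M_2 = 6(Δ_1 - Δ_0) = 114
  1·M_1 + 4·M_2 + 1·M_3 = 6(Δ_2 - Δ_1) = -102
  1·M_2 + 4·M_3 + 1·M_4 = 6(Δ_3 - Δ_2) = -42
Natural end conditions: M_0 = M_4 = 0.
Forward elimination and back-substitution give M_0 = 0, M_1 = 519/14, M_2 = -240/7, M_3 = -27/14, M_4 = 0.
On [0, 1], with S_0(x) = a_0 + b_0·x + c_0·x² + d_0·x³: c_0 = M_0/2 = 0, d_0 = (M_1 - M_0)/(6h_0) = 173/28, b_0 = Δ_0 - h_0(2M_0 + M_1)/6 = -313/28.

6.1786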